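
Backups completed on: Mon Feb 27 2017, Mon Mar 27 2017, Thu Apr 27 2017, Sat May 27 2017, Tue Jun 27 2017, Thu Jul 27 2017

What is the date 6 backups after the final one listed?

Each date is the 27th; the gaps (28, 31, 30, 31, 30) track the month lengths.
The rule is the 27th of each month.
Next: August 2017 → Sun Aug 27 2017.
September 2017: Wed Sep 27 2017.
Next: October 2017 → Fri Oct 27 2017.
November 2017: Mon Nov 27 2017.
December 2017: Wed Dec 27 2017.
Next: January 2018 → Sat Jan 27 2018.

Sat Jan 27 2018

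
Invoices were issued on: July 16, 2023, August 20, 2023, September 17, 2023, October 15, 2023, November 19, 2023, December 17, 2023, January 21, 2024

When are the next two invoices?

February 18, 2024; March 17, 2024

These are Sundays at 28- or 35-day spacing (35, 28, 28, 35, 28, 35).
The pattern: 3rd Sunday of the month.
February 2024 — 3rd Sunday is February 18, 2024.
March 2024 — 3rd Sunday is March 17, 2024.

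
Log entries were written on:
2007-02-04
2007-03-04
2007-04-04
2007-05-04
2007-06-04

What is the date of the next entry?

2007-07-04

Gaps: 28, 31, 30, 31 days — not constant. Every event is on the 4th of the month.
Pattern: the 4th of each month.
Next: July 2007 → 2007-07-04.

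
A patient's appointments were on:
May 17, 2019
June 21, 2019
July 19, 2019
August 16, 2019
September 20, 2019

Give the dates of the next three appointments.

All dates are Fridays, 35, 28, 28, 35 days apart.
Specifically, the 3rd Friday of each month.
3rd Friday of October 2019: October 18, 2019.
3rd Friday of November 2019: November 15, 2019.
3rd Friday of December 2019: December 20, 2019.

October 18, 2019; November 15, 2019; December 20, 2019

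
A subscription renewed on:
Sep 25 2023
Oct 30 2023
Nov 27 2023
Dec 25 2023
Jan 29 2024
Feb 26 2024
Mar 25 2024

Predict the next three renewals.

These are Mondays with 35, 28, 28, 35, 28, 28-day gaps.
Each is the final Monday of its month — Oct 30 2023 is past the 28th, so '4th Monday' doesn't fit.
Last Monday of April 2024: Apr 29 2024.
Last Monday of May 2024: May 27 2024.
June 2024 ends with Monday Jun 24 2024.

Apr 29 2024, May 27 2024, Jun 24 2024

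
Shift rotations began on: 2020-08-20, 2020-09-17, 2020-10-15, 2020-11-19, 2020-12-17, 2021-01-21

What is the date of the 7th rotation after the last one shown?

2021-08-19

Gaps: 28, 28, 35, 28, 35 days — a mix of 28 and 35. Every date is a Thursday.
Each is the 3rd Thursday of its month.
3rd Thursday of February 2021: 2021-02-18.
March 2021 — 3rd Thursday is 2021-03-18.
April 2021 — 3rd Thursday is 2021-04-15.
3rd Thursday of May 2021: 2021-05-20.
3rd Thursday of June 2021: 2021-06-17.
3rd Thursday of July 2021: 2021-07-15.
August 2021 — 3rd Thursday is 2021-08-19.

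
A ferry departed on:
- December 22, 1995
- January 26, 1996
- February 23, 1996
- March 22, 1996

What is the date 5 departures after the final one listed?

These are Fridays at 28- or 35-day spacing (35, 28, 28).
The pattern: 4th Friday of the month.
April 1996 — 4th Friday is April 26, 1996.
4th Friday of May 1996: May 24, 1996.
June 1996 — 4th Friday is June 28, 1996.
July 1996 — 4th Friday is July 26, 1996.
August 1996 — 4th Friday is August 23, 1996.

August 23, 1996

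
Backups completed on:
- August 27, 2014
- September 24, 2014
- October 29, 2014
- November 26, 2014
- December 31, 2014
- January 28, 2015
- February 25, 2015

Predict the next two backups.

March 25, 2015; April 29, 2015

All Wednesdays; the gaps (28, 35, 28, 35, 28, 28) vary with month length.
This is the last Wednesday of each month.
March 2015 ends with Wednesday March 25, 2015.
Last Wednesday of April 2015: April 29, 2015.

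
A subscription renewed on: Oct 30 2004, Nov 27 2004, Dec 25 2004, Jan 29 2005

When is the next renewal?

Every date is a Saturday; gaps 28, 28, 35 days.
Each is the last Saturday of its month (at least one falls on the 29th or later, ruling out '4th Saturday').
February 2005 ends with Saturday Feb 26 2005.

Feb 26 2005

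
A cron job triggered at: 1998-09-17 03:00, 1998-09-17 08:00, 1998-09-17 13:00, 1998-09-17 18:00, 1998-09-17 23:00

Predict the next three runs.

1998-09-18 04:00, 1998-09-18 09:00, 1998-09-18 14:00

Spacing: 5, 5, 5, 5 h — constant 5 h.
1998-09-17 23:00 + 5 h = 1998-09-18 04:00.
1998-09-18 04:00 + 5 h = 1998-09-18 09:00.
1998-09-18 09:00 + 5 h = 1998-09-18 14:00.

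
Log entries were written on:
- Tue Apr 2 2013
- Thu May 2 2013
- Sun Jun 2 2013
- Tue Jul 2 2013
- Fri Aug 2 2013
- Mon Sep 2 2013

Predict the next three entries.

Wed Oct 2 2013, Sat Nov 2 2013, Mon Dec 2 2013

The day-of-month is always 2 (30, 31, 30, 31, 31 days between events).
So this recurs on the 2nd of each month.
October 2013: Wed Oct 2 2013.
Next: November 2013 → Sat Nov 2 2013.
Next: December 2013 → Mon Dec 2 2013.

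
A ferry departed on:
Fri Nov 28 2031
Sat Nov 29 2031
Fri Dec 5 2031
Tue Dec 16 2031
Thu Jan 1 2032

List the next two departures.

Intervals are 1, 6, 11, 16 days — an arithmetic progression with common difference 5.
Next gap: 21 days. Thu Jan 1 2032 + 21 days = Thu Jan 22 2032.
Next gap: 26 days. Thu Jan 22 2032 + 26 days = Tue Feb 17 2032.

Thu Jan 22 2032, Tue Feb 17 2032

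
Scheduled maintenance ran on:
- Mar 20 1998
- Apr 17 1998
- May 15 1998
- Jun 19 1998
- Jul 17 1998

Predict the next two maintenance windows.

Aug 21 1998, Sep 18 1998

Gaps: 28, 28, 35, 28 days — a mix of 28 and 35. Every date is a Friday.
Each is the 3rd Friday of its month.
3rd Friday of August 1998: Aug 21 1998.
September 1998 — 3rd Friday is Sep 18 1998.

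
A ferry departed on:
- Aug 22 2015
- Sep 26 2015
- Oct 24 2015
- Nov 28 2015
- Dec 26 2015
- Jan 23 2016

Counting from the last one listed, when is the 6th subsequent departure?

Jul 23 2016

These are Saturdays at 28- or 35-day spacing (35, 28, 35, 28, 28).
The pattern: 4th Saturday of the month.
4th Saturday of February 2016: Feb 27 2016.
4th Saturday of March 2016: Mar 26 2016.
April 2016 — 4th Saturday is Apr 23 2016.
May 2016 — 4th Saturday is May 28 2016.
June 2016 — 4th Saturday is Jun 25 2016.
July 2016 — 4th Saturday is Jul 23 2016.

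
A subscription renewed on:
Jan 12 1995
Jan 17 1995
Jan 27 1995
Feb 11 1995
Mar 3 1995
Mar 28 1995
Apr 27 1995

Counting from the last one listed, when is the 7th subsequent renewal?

Apr 11 1996

The spacing grows by 5 each time: 5, 10, 15, 20, 25, 30 days.
Next gap: 35 days. Apr 27 1995 + 35 days = Jun 1 1995.
Next gap: 40 days. Jun 1 1995 + 40 days = Jul 11 1995.
Next gap: 45 days. Jul 11 1995 + 45 days = Aug 25 1995.
Next gap: 50 days. Aug 25 1995 + 50 days = Oct 14 1995.
Next gap: 55 days. Oct 14 1995 + 55 days = Dec 8 1995.
Next gap: 60 days. Dec 8 1995 + 60 days = Feb 6 1996.
Next gap: 65 days. Feb 6 1996 + 65 days = Apr 11 1996.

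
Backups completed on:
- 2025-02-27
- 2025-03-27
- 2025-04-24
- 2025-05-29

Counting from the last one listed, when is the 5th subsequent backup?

2025-10-30

All Thursdays; the gaps (28, 28, 35) vary with month length.
This is the last Thursday of each month.
June 2025 ends with Thursday 2025-06-26.
Last Thursday of July 2025: 2025-07-31.
August 2025 ends with Thursday 2025-08-28.
September 2025 ends with Thursday 2025-09-25.
October 2025 ends with Thursday 2025-10-30.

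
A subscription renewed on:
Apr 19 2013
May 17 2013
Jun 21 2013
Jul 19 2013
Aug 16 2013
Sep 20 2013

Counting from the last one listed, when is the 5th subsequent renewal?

Feb 21 2014

All dates are Fridays, 28, 35, 28, 28, 35 days apart.
Specifically, the 3rd Friday of each month.
October 2013 — 3rd Friday is Oct 18 2013.
November 2013 — 3rd Friday is Nov 15 2013.
December 2013 — 3rd Friday is Dec 20 2013.
January 2014 — 3rd Friday is Jan 17 2014.
February 2014 — 3rd Friday is Feb 21 2014.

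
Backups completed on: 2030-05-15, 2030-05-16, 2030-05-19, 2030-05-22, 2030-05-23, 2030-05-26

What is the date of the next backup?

2030-05-29

Gaps: 1, 3, 3, 1, 3 days — not constant, but cyclic with period 3.
The events fall on every Wednesday, Thursday and Sunday.
Next Wednesday: 2030-05-29.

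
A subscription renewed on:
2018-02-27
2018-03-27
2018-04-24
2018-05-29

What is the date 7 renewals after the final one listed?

2018-12-25

Every date is a Tuesday; gaps 28, 28, 35 days.
Each is the last Tuesday of its month (at least one falls on the 29th or later, ruling out '4th Tuesday').
June 2018 ends with Tuesday 2018-06-26.
July 2018 ends with Tuesday 2018-07-31.
Last Tuesday of August 2018: 2018-08-28.
Last Tuesday of September 2018: 2018-09-25.
Last Tuesday of October 2018: 2018-10-30.
Last Tuesday of November 2018: 2018-11-27.
Last Tuesday of December 2018: 2018-12-25.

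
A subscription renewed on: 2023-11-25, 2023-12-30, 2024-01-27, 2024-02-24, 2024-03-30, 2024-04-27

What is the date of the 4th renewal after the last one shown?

Every date is a Saturday; gaps 35, 28, 28, 35, 28 days.
Each is the last Saturday of its month (at least one falls on the 29th or later, ruling out '4th Saturday').
May 2024 ends with Saturday 2024-05-25.
Last Saturday of June 2024: 2024-06-29.
July 2024 ends with Saturday 2024-07-27.
Last Saturday of August 2024: 2024-08-31.

2024-08-31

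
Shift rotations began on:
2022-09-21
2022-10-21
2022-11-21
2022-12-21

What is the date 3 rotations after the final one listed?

Gaps: 30, 31, 30 days — not constant. Every event is on the 21st of the month.
Pattern: the 21st of each month.
Next: January 2023 → 2023-01-21.
February 2023: 2023-02-21.
March 2023: 2023-03-21.

2023-03-21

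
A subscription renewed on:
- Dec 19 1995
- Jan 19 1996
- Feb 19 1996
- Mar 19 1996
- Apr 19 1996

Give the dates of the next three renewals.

May 19 1996, Jun 19 1996, Jul 19 1996

The day-of-month is always 19 (31, 31, 29, 31 days between events).
So this recurs on the 19th of each month.
May 1996: May 19 1996.
Next: June 1996 → Jun 19 1996.
Next: July 1996 → Jul 19 1996.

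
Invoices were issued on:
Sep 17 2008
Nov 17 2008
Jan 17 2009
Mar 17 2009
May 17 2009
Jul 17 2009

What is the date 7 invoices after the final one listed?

The day-of-month is always 17 (61, 61, 59, 61, 61 days between events).
So this recurs on the 17th of every 2 months.
September 2009: Sep 17 2009.
November 2009: Nov 17 2009.
January 2010: Jan 17 2010.
Next: March 2010 → Mar 17 2010.
Next: May 2010 → May 17 2010.
Next: July 2010 → Jul 17 2010.
Next: September 2010 → Sep 17 2010.

Sep 17 2010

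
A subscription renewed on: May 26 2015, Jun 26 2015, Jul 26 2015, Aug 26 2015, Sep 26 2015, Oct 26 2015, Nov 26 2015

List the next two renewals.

Gaps: 31, 30, 31, 31, 30, 31 days — not constant. Every event is on the 26th of the month.
Pattern: the 26th of each month.
Next: December 2015 → Dec 26 2015.
Next: January 2016 → Jan 26 2016.

Dec 26 2015, Jan 26 2016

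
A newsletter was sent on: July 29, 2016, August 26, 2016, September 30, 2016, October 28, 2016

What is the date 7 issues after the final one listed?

These are Fridays with 28, 35, 28-day gaps.
Each is the final Friday of its month — July 29, 2016 is past the 28th, so '4th Friday' doesn't fit.
Last Friday of November 2016: November 25, 2016.
Last Friday of December 2016: December 30, 2016.
Last Friday of January 2017: January 27, 2017.
Last Friday of February 2017: February 24, 2017.
Last Friday of March 2017: March 31, 2017.
April 2017 ends with Friday April 28, 2017.
Last Friday of May 2017: May 26, 2017.

May 26, 2017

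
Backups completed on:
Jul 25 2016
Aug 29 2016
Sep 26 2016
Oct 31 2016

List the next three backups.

Nov 28 2016, Dec 26 2016, Jan 30 2017

Every date is a Monday; gaps 35, 28, 35 days.
Each is the last Monday of its month (at least one falls on the 29th or later, ruling out '4th Monday').
November 2016 ends with Monday Nov 28 2016.
December 2016 ends with Monday Dec 26 2016.
January 2017 ends with Monday Jan 30 2017.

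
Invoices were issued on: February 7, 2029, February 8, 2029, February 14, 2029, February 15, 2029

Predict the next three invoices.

February 21, 2029; February 22, 2029; February 28, 2029

Every event lands on a Wednesday or Thursday (gaps cycle 1, 6, 1).
So the schedule is: every Wednesday and Thursday.
The following Wednesday is February 21, 2029.
Next Thursday: February 22, 2029.
The following Wednesday is February 28, 2029.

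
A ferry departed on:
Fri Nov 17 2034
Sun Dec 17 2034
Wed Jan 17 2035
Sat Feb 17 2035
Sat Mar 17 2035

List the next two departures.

Tue Apr 17 2035, Thu May 17 2035

Gaps: 30, 31, 31, 28 days — not constant. Every event is on the 17th of the month.
Pattern: the 17th of each month.
Next: April 2035 → Tue Apr 17 2035.
May 2035: Thu May 17 2035.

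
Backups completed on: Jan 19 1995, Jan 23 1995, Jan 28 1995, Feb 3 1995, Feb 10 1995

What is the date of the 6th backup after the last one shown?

Apr 14 1995

Intervals are 4, 5, 6, 7 days — an arithmetic progression with common difference 1.
Next gap: 8 days. Feb 10 1995 + 8 days = Feb 18 1995.
Next gap: 9 days. Feb 18 1995 + 9 days = Feb 27 1995.
Next gap: 10 days. Feb 27 1995 + 10 days = Mar 9 1995.
Next gap: 11 days. Mar 9 1995 + 11 days = Mar 20 1995.
Next gap: 12 days. Mar 20 1995 + 12 days = Apr 1 1995.
Next gap: 13 days. Apr 1 1995 + 13 days = Apr 14 1995.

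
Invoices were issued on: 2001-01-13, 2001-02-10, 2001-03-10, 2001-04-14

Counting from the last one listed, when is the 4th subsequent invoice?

2001-08-11

Gaps: 28, 28, 35 days — a mix of 28 and 35. Every date is a Saturday.
Each is the 2nd Saturday of its month.
May 2001 — 2nd Saturday is 2001-05-12.
June 2001 — 2nd Saturday is 2001-06-09.
2nd Saturday of July 2001: 2001-07-14.
2nd Saturday of August 2001: 2001-08-11.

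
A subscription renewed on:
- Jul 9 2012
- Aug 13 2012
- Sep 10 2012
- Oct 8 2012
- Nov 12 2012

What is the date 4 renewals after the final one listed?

All dates are Mondays, 35, 28, 28, 35 days apart.
Specifically, the 2nd Monday of each month.
December 2012 — 2nd Monday is Dec 10 2012.
2nd Monday of January 2013: Jan 14 2013.
February 2013 — 2nd Monday is Feb 11 2013.
March 2013 — 2nd Monday is Mar 11 2013.

Mar 11 2013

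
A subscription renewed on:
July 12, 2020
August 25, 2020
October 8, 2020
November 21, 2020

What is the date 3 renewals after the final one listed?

April 2, 2021

The spacing is 44, 44, 44 days — always 44 days.
November 21, 2020 + 44 days = January 4, 2021.
January 4, 2021 + 44 days = February 17, 2021.
February 17, 2021 + 44 days = April 2, 2021.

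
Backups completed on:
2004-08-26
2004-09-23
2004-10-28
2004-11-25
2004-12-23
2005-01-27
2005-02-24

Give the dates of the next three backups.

2005-03-24, 2005-04-28, 2005-05-26

These are Thursdays at 28- or 35-day spacing (28, 35, 28, 28, 35, 28).
The pattern: 4th Thursday of the month.
March 2005 — 4th Thursday is 2005-03-24.
April 2005 — 4th Thursday is 2005-04-28.
4th Thursday of May 2005: 2005-05-26.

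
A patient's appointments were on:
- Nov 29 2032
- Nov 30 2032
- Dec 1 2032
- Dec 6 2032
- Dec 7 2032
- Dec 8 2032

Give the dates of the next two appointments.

Gaps: 1, 1, 5, 1, 1 days — not constant, but cyclic with period 3.
The events fall on every Monday, Tuesday and Wednesday.
Next Monday: Dec 13 2032.
The following Tuesday is Dec 14 2032.

Dec 13 2032, Dec 14 2032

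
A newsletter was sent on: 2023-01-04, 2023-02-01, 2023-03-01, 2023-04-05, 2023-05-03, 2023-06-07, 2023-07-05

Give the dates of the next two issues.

All dates are Wednesdays, 28, 28, 35, 28, 35, 28 days apart.
Specifically, the 1st Wednesday of each month.
August 2023 — 1st Wednesday is 2023-08-02.
September 2023 — 1st Wednesday is 2023-09-06.

2023-08-02, 2023-09-06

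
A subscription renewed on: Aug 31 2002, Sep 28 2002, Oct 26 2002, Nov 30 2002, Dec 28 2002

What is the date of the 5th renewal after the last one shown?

Every date is a Saturday; gaps 28, 28, 35, 28 days.
Each is the last Saturday of its month (at least one falls on the 29th or later, ruling out '4th Saturday').
January 2003 ends with Saturday Jan 25 2003.
February 2003 ends with Saturday Feb 22 2003.
Last Saturday of March 2003: Mar 29 2003.
April 2003 ends with Saturday Apr 26 2003.
Last Saturday of May 2003: May 31 2003.

May 31 2003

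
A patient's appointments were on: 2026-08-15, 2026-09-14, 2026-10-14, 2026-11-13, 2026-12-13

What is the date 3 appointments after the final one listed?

2027-03-13

Gaps between consecutive events: 30, 30, 30, 30 days — a constant 30-day interval.
2026-12-13 + 30 days = 2027-01-12.
2027-01-12 + 30 days = 2027-02-11.
2027-02-11 + 30 days = 2027-03-13.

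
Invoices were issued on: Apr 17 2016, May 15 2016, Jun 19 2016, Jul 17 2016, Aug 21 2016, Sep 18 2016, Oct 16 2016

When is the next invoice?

These are Sundays at 28- or 35-day spacing (28, 35, 28, 35, 28, 28).
The pattern: 3rd Sunday of the month.
3rd Sunday of November 2016: Nov 20 2016.

Nov 20 2016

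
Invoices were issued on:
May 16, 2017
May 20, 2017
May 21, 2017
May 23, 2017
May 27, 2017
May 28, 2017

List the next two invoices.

May 30, 2017; June 3, 2017

Every event lands on a Tuesday or Saturday or Sunday (gaps cycle 4, 1, 2, 4, 1).
So the schedule is: every Tuesday, Saturday and Sunday.
The following Tuesday is May 30, 2017.
The following Saturday is June 3, 2017.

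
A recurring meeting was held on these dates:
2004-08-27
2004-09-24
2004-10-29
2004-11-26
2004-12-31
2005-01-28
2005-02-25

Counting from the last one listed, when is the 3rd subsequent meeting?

2005-05-27

Every date is a Friday; gaps 28, 35, 28, 35, 28, 28 days.
Each is the last Friday of its month (at least one falls on the 29th or later, ruling out '4th Friday').
March 2005 ends with Friday 2005-03-25.
Last Friday of April 2005: 2005-04-29.
May 2005 ends with Friday 2005-05-27.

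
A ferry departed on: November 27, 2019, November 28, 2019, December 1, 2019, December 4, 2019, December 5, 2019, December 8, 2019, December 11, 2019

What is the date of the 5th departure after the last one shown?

Every event lands on a Wednesday or Thursday or Sunday (gaps cycle 1, 3, 3, 1, 3, 3).
So the schedule is: every Wednesday, Thursday and Sunday.
The following Thursday is December 12, 2019.
Next Sunday: December 15, 2019.
The following Wednesday is December 18, 2019.
Next Thursday: December 19, 2019.
Next Sunday: December 22, 2019.

December 22, 2019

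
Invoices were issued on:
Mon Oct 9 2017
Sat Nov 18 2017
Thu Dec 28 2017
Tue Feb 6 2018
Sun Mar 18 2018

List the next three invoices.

Fri Apr 27 2018, Wed Jun 6 2018, Mon Jul 16 2018

Gaps between consecutive events: 40, 40, 40, 40 days — a constant 40-day interval.
Sun Mar 18 2018 + 40 days = Fri Apr 27 2018.
Fri Apr 27 2018 + 40 days = Wed Jun 6 2018.
Wed Jun 6 2018 + 40 days = Mon Jul 16 2018.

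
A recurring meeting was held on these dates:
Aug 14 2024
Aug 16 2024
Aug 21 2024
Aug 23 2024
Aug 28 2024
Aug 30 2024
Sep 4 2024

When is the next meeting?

Sep 6 2024

Every event lands on a Wednesday or Friday (gaps cycle 2, 5, 2, 5, 2, 5).
So the schedule is: every Wednesday and Friday.
Next Friday: Sep 6 2024.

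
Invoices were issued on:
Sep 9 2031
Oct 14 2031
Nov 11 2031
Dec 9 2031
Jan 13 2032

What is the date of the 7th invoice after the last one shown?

Aug 10 2032

All dates are Tuesdays, 35, 28, 28, 35 days apart.
Specifically, the 2nd Tuesday of each month.
2nd Tuesday of February 2032: Feb 10 2032.
March 2032 — 2nd Tuesday is Mar 9 2032.
April 2032 — 2nd Tuesday is Apr 13 2032.
May 2032 — 2nd Tuesday is May 11 2032.
2nd Tuesday of June 2032: Jun 8 2032.
2nd Tuesday of July 2032: Jul 13 2032.
August 2032 — 2nd Tuesday is Aug 10 2032.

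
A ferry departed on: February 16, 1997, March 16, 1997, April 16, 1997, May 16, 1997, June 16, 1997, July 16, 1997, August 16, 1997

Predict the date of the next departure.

September 16, 1997

Gaps: 28, 31, 30, 31, 30, 31 days — not constant. Every event is on the 16th of the month.
Pattern: the 16th of each month.
September 1997: September 16, 1997.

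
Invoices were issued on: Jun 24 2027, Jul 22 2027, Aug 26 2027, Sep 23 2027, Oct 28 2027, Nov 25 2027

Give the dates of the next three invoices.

Gaps: 28, 35, 28, 35, 28 days — a mix of 28 and 35. Every date is a Thursday.
Each is the 4th Thursday of its month.
4th Thursday of December 2027: Dec 23 2027.
4th Thursday of January 2028: Jan 27 2028.
February 2028 — 4th Thursday is Feb 24 2028.

Dec 23 2027, Jan 27 2028, Feb 24 2028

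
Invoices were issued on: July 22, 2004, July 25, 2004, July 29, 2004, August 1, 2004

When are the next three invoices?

August 5, 2004; August 8, 2004; August 12, 2004

Every event lands on a Thursday or Sunday (gaps cycle 3, 4, 3).
So the schedule is: every Thursday and Sunday.
Next Thursday: August 5, 2004.
Next Sunday: August 8, 2004.
Next Thursday: August 12, 2004.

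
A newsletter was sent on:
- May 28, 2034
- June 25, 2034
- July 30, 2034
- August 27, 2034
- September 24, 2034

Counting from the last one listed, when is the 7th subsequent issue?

April 29, 2035

Every date is a Sunday; gaps 28, 35, 28, 28 days.
Each is the last Sunday of its month (at least one falls on the 29th or later, ruling out '4th Sunday').
Last Sunday of October 2034: October 29, 2034.
November 2034 ends with Sunday November 26, 2034.
December 2034 ends with Sunday December 31, 2034.
Last Sunday of January 2035: January 28, 2035.
Last Sunday of February 2035: February 25, 2035.
March 2035 ends with Sunday March 25, 2035.
Last Sunday of April 2035: April 29, 2035.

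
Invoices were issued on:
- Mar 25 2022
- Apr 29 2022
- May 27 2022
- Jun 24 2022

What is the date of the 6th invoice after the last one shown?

Dec 30 2022

Every date is a Friday; gaps 35, 28, 28 days.
Each is the last Friday of its month (at least one falls on the 29th or later, ruling out '4th Friday').
July 2022 ends with Friday Jul 29 2022.
Last Friday of August 2022: Aug 26 2022.
Last Friday of September 2022: Sep 30 2022.
October 2022 ends with Friday Oct 28 2022.
November 2022 ends with Friday Nov 25 2022.
December 2022 ends with Friday Dec 30 2022.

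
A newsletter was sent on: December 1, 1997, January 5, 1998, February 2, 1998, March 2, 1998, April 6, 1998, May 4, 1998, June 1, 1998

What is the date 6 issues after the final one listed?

Gaps: 35, 28, 28, 35, 28, 28 days — a mix of 28 and 35. Every date is a Monday.
Each is the 1st Monday of its month.
July 1998 — 1st Monday is July 6, 1998.
August 1998 — 1st Monday is August 3, 1998.
1st Monday of September 1998: September 7, 1998.
1st Monday of October 1998: October 5, 1998.
1st Monday of November 1998: November 2, 1998.
December 1998 — 1st Monday is December 7, 1998.

December 7, 1998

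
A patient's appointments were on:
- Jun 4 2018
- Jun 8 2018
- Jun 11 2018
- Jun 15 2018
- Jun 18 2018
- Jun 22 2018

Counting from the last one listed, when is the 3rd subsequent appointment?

Jul 2 2018

Every event lands on a Monday or Friday (gaps cycle 4, 3, 4, 3, 4).
So the schedule is: every Monday and Friday.
Next Monday: Jun 25 2018.
The following Friday is Jun 29 2018.
Next Monday: Jul 2 2018.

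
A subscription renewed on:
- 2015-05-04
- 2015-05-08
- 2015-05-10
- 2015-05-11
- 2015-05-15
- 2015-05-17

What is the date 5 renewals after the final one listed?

2015-05-29

Gaps: 4, 2, 1, 4, 2 days — not constant, but cyclic with period 3.
The events fall on every Monday, Friday and Sunday.
The following Monday is 2015-05-18.
The following Friday is 2015-05-22.
The following Sunday is 2015-05-24.
Next Monday: 2015-05-25.
The following Friday is 2015-05-29.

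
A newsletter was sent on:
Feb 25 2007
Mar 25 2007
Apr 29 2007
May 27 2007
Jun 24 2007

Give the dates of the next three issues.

All Sundays; the gaps (28, 35, 28, 28) vary with month length.
This is the last Sunday of each month.
Last Sunday of July 2007: Jul 29 2007.
Last Sunday of August 2007: Aug 26 2007.
Last Sunday of September 2007: Sep 30 2007.

Jul 29 2007, Aug 26 2007, Sep 30 2007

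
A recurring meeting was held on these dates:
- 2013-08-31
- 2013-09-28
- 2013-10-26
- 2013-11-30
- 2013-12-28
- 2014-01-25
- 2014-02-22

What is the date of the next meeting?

2014-03-29

All Saturdays; the gaps (28, 28, 35, 28, 28, 28) vary with month length.
This is the last Saturday of each month.
March 2014 ends with Saturday 2014-03-29.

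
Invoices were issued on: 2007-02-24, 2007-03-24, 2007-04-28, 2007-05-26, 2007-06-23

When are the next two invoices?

These are Saturdays at 28- or 35-day spacing (28, 35, 28, 28).
The pattern: 4th Saturday of the month.
4th Saturday of July 2007: 2007-07-28.
4th Saturday of August 2007: 2007-08-25.

2007-07-28, 2007-08-25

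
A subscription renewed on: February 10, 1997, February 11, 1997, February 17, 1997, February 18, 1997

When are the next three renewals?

February 24, 1997; February 25, 1997; March 3, 1997

Gaps: 1, 6, 1 days — not constant, but cyclic with period 2.
The events fall on every Monday and Tuesday.
Next Monday: February 24, 1997.
Next Tuesday: February 25, 1997.
The following Monday is March 3, 1997.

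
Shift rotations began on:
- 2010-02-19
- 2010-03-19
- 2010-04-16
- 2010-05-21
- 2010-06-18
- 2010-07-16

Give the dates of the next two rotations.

All dates are Fridays, 28, 28, 35, 28, 28 days apart.
Specifically, the 3rd Friday of each month.
3rd Friday of August 2010: 2010-08-20.
3rd Friday of September 2010: 2010-09-17.

2010-08-20, 2010-09-17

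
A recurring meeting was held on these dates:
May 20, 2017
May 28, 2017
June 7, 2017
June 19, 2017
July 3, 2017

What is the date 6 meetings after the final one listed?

Gaps: 8, 10, 12, 14 days — each gap is 2 larger than the previous one.
Next gap: 16 days. July 3, 2017 + 16 days = July 19, 2017.
Next gap: 18 days. July 19, 2017 + 18 days = August 6, 2017.
Next gap: 20 days. August 6, 2017 + 20 days = August 26, 2017.
Next gap: 22 days. August 26, 2017 + 22 days = September 17, 2017.
Next gap: 24 days. September 17, 2017 + 24 days = October 11, 2017.
Next gap: 26 days. October 11, 2017 + 26 days = November 6, 2017.

November 6, 2017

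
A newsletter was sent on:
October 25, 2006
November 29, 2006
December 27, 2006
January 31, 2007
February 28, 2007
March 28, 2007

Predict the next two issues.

April 25, 2007; May 30, 2007

These are Wednesdays with 35, 28, 35, 28, 28-day gaps.
Each is the final Wednesday of its month — November 29, 2006 is past the 28th, so '4th Wednesday' doesn't fit.
Last Wednesday of April 2007: April 25, 2007.
May 2007 ends with Wednesday May 30, 2007.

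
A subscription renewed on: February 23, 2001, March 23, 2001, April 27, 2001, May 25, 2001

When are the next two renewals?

June 22, 2001; July 27, 2001

Gaps: 28, 35, 28 days — a mix of 28 and 35. Every date is a Friday.
Each is the 4th Friday of its month.
4th Friday of June 2001: June 22, 2001.
4th Friday of July 2001: July 27, 2001.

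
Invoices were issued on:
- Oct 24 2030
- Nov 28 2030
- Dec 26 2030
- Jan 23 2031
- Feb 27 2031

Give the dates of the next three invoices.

All dates are Thursdays, 35, 28, 28, 35 days apart.
Specifically, the 4th Thursday of each month.
March 2031 — 4th Thursday is Mar 27 2031.
April 2031 — 4th Thursday is Apr 24 2031.
May 2031 — 4th Thursday is May 22 2031.

Mar 27 2031, Apr 24 2031, May 22 2031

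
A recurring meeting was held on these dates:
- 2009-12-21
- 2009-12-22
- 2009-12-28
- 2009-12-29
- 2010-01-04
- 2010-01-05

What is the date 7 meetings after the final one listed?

Every event lands on a Monday or Tuesday (gaps cycle 1, 6, 1, 6, 1).
So the schedule is: every Monday and Tuesday.
The following Monday is 2010-01-11.
Next Tuesday: 2010-01-12.
The following Monday is 2010-01-18.
Next Tuesday: 2010-01-19.
Next Monday: 2010-01-25.
Next Tuesday: 2010-01-26.
The following Monday is 2010-02-01.

2010-02-01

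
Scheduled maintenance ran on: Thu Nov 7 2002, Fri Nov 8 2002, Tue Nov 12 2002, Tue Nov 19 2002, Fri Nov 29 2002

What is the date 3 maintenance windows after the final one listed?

Thu Jan 16 2003

The spacing grows by 3 each time: 1, 4, 7, 10 days.
Next gap: 13 days. Fri Nov 29 2002 + 13 days = Thu Dec 12 2002.
Next gap: 16 days. Thu Dec 12 2002 + 16 days = Sat Dec 28 2002.
Next gap: 19 days. Sat Dec 28 2002 + 19 days = Thu Jan 16 2003.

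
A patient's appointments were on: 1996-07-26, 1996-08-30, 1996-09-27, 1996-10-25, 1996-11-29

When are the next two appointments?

1996-12-27, 1997-01-31

All Fridays; the gaps (35, 28, 28, 35) vary with month length.
This is the last Friday of each month.
Last Friday of December 1996: 1996-12-27.
January 1997 ends with Friday 1997-01-31.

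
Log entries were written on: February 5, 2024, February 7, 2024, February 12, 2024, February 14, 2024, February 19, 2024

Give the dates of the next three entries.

February 21, 2024; February 26, 2024; February 28, 2024

Every event lands on a Monday or Wednesday (gaps cycle 2, 5, 2, 5).
So the schedule is: every Monday and Wednesday.
Next Wednesday: February 21, 2024.
Next Monday: February 26, 2024.
The following Wednesday is February 28, 2024.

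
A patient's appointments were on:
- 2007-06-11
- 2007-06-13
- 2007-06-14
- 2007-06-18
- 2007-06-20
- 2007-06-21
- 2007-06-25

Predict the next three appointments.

2007-06-27, 2007-06-28, 2007-07-02

Every event lands on a Monday or Wednesday or Thursday (gaps cycle 2, 1, 4, 2, 1, 4).
So the schedule is: every Monday, Wednesday and Thursday.
The following Wednesday is 2007-06-27.
The following Thursday is 2007-06-28.
The following Monday is 2007-07-02.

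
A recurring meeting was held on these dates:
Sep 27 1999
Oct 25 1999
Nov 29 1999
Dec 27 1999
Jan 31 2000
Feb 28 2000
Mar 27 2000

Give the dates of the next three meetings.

All Mondays; the gaps (28, 35, 28, 35, 28, 28) vary with month length.
This is the last Monday of each month.
April 2000 ends with Monday Apr 24 2000.
May 2000 ends with Monday May 29 2000.
June 2000 ends with Monday Jun 26 2000.

Apr 24 2000, May 29 2000, Jun 26 2000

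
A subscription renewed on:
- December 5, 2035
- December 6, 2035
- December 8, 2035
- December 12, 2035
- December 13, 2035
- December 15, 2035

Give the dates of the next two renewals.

December 19, 2035; December 20, 2035

The gap pattern 1, 2, 4, 1, 2 repeats every 3 events.
These are the Wednesdays, Thursdays and Saturdays of each week.
Next Wednesday: December 19, 2035.
Next Thursday: December 20, 2035.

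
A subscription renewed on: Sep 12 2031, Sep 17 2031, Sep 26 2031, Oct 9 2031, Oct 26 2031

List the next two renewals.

Nov 16 2031, Dec 11 2031

The spacing grows by 4 each time: 5, 9, 13, 17 days.
Next gap: 21 days. Oct 26 2031 + 21 days = Nov 16 2031.
Next gap: 25 days. Nov 16 2031 + 25 days = Dec 11 2031.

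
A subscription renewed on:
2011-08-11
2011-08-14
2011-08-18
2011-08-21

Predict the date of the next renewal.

2011-08-25

The gap pattern 3, 4, 3 repeats every 2 events.
These are the Thursdays and Sundays of each week.
Next Thursday: 2011-08-25.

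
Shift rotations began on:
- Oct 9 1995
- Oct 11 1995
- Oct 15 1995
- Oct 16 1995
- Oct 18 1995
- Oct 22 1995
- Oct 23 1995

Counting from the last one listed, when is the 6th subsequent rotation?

The gap pattern 2, 4, 1, 2, 4, 1 repeats every 3 events.
These are the Mondays, Wednesdays and Sundays of each week.
Next Wednesday: Oct 25 1995.
Next Sunday: Oct 29 1995.
Next Monday: Oct 30 1995.
The following Wednesday is Nov 1 1995.
The following Sunday is Nov 5 1995.
The following Monday is Nov 6 1995.

Nov 6 1995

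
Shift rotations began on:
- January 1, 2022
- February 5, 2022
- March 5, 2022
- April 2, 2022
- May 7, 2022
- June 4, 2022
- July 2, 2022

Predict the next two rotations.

Gaps: 35, 28, 28, 35, 28, 28 days — a mix of 28 and 35. Every date is a Saturday.
Each is the 1st Saturday of its month.
1st Saturday of August 2022: August 6, 2022.
1st Saturday of September 2022: September 3, 2022.

August 6, 2022; September 3, 2022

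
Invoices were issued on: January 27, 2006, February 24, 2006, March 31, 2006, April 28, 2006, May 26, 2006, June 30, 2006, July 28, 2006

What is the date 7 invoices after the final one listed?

These are Fridays with 28, 35, 28, 28, 35, 28-day gaps.
Each is the final Friday of its month — March 31, 2006 is past the 28th, so '4th Friday' doesn't fit.
Last Friday of August 2006: August 25, 2006.
September 2006 ends with Friday September 29, 2006.
October 2006 ends with Friday October 27, 2006.
Last Friday of November 2006: November 24, 2006.
Last Friday of December 2006: December 29, 2006.
January 2007 ends with Friday January 26, 2007.
Last Friday of February 2007: February 23, 2007.

February 23, 2007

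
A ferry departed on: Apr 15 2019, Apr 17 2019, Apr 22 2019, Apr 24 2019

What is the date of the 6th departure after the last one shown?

May 15 2019

Gaps: 2, 5, 2 days — not constant, but cyclic with period 2.
The events fall on every Monday and Wednesday.
The following Monday is Apr 29 2019.
The following Wednesday is May 1 2019.
Next Monday: May 6 2019.
Next Wednesday: May 8 2019.
The following Monday is May 13 2019.
Next Wednesday: May 15 2019.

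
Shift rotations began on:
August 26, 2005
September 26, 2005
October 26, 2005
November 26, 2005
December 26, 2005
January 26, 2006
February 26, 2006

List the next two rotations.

March 26, 2006; April 26, 2006

The day-of-month is always 26 (31, 30, 31, 30, 31, 31 days between events).
So this recurs on the 26th of each month.
March 2006: March 26, 2006.
April 2006: April 26, 2006.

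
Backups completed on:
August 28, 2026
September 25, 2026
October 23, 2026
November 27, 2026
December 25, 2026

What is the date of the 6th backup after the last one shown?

Gaps: 28, 28, 35, 28 days — a mix of 28 and 35. Every date is a Friday.
Each is the 4th Friday of its month.
January 2027 — 4th Friday is January 22, 2027.
February 2027 — 4th Friday is February 26, 2027.
4th Friday of March 2027: March 26, 2027.
4th Friday of April 2027: April 23, 2027.
May 2027 — 4th Friday is May 28, 2027.
4th Friday of June 2027: June 25, 2027.

June 25, 2027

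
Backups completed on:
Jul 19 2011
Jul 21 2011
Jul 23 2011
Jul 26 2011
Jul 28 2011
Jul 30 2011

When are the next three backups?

Aug 2 2011, Aug 4 2011, Aug 6 2011

Every event lands on a Tuesday or Thursday or Saturday (gaps cycle 2, 2, 3, 2, 2).
So the schedule is: every Tuesday, Thursday and Saturday.
Next Tuesday: Aug 2 2011.
The following Thursday is Aug 4 2011.
The following Saturday is Aug 6 2011.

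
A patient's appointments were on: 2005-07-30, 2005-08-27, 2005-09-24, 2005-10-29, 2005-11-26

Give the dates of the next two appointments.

2005-12-31, 2006-01-28

These are Saturdays with 28, 28, 35, 28-day gaps.
Each is the final Saturday of its month — 2005-07-30 is past the 28th, so '4th Saturday' doesn't fit.
Last Saturday of December 2005: 2005-12-31.
Last Saturday of January 2006: 2006-01-28.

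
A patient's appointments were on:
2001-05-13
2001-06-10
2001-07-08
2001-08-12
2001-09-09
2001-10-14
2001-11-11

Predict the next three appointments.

These are Sundays at 28- or 35-day spacing (28, 28, 35, 28, 35, 28).
The pattern: 2nd Sunday of the month.
2nd Sunday of December 2001: 2001-12-09.
January 2002 — 2nd Sunday is 2002-01-13.
2nd Sunday of February 2002: 2002-02-10.

2001-12-09, 2002-01-13, 2002-02-10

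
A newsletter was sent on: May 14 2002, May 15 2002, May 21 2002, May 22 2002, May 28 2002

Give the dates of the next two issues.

The gap pattern 1, 6, 1, 6 repeats every 2 events.
These are the Tuesdays and Wednesdays of each week.
The following Wednesday is May 29 2002.
Next Tuesday: Jun 4 2002.

May 29 2002, Jun 4 2002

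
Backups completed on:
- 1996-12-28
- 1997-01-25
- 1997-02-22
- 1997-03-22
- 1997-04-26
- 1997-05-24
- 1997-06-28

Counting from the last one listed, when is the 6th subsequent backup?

These are Saturdays at 28- or 35-day spacing (28, 28, 28, 35, 28, 35).
The pattern: 4th Saturday of the month.
July 1997 — 4th Saturday is 1997-07-26.
August 1997 — 4th Saturday is 1997-08-23.
September 1997 — 4th Saturday is 1997-09-27.
October 1997 — 4th Saturday is 1997-10-25.
November 1997 — 4th Saturday is 1997-11-22.
4th Saturday of December 1997: 1997-12-27.

1997-12-27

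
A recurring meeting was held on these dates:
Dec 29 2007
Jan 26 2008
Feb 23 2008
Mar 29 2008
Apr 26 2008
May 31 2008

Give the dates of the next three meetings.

Jun 28 2008, Jul 26 2008, Aug 30 2008

These are Saturdays with 28, 28, 35, 28, 35-day gaps.
Each is the final Saturday of its month — Dec 29 2007 is past the 28th, so '4th Saturday' doesn't fit.
June 2008 ends with Saturday Jun 28 2008.
Last Saturday of July 2008: Jul 26 2008.
August 2008 ends with Saturday Aug 30 2008.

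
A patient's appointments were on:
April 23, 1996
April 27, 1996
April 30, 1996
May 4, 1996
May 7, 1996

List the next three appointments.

The gap pattern 4, 3, 4, 3 repeats every 2 events.
These are the Tuesdays and Saturdays of each week.
The following Saturday is May 11, 1996.
Next Tuesday: May 14, 1996.
The following Saturday is May 18, 1996.

May 11, 1996; May 14, 1996; May 18, 1996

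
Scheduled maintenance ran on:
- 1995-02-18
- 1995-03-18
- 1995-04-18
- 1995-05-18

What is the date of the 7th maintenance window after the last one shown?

1995-12-18

The day-of-month is always 18 (28, 31, 30 days between events).
So this recurs on the 18th of each month.
June 1995: 1995-06-18.
July 1995: 1995-07-18.
Next: August 1995 → 1995-08-18.
September 1995: 1995-09-18.
October 1995: 1995-10-18.
Next: November 1995 → 1995-11-18.
December 1995: 1995-12-18.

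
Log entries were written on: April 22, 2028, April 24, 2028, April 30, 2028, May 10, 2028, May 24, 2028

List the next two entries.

June 11, 2028; July 3, 2028

Intervals are 2, 6, 10, 14 days — an arithmetic progression with common difference 4.
Next gap: 18 days. May 24, 2028 + 18 days = June 11, 2028.
Next gap: 22 days. June 11, 2028 + 22 days = July 3, 2028.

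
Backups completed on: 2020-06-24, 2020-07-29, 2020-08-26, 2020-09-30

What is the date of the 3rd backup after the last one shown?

These are Wednesdays with 35, 28, 35-day gaps.
Each is the final Wednesday of its month — 2020-07-29 is past the 28th, so '4th Wednesday' doesn't fit.
Last Wednesday of October 2020: 2020-10-28.
November 2020 ends with Wednesday 2020-11-25.
Last Wednesday of December 2020: 2020-12-30.

2020-12-30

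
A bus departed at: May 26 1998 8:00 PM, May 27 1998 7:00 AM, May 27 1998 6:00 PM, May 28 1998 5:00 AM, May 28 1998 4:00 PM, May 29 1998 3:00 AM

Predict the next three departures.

Gaps: 11, 11, 11, 11, 11 hours — each event is 11 hours after the previous one.
May 29 1998 3:00 AM + 11 h = May 29 1998 2:00 PM.
May 29 1998 2:00 PM + 11 h = May 30 1998 1:00 AM.
May 30 1998 1:00 AM + 11 h = May 30 1998 12:00 PM.

May 29 1998 2:00 PM, May 30 1998 1:00 AM, May 30 1998 12:00 PM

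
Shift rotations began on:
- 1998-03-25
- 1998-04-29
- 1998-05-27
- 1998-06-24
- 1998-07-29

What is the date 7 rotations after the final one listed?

1999-02-24

All Wednesdays; the gaps (35, 28, 28, 35) vary with month length.
This is the last Wednesday of each month.
Last Wednesday of August 1998: 1998-08-26.
September 1998 ends with Wednesday 1998-09-30.
October 1998 ends with Wednesday 1998-10-28.
Last Wednesday of November 1998: 1998-11-25.
December 1998 ends with Wednesday 1998-12-30.
January 1999 ends with Wednesday 1999-01-27.
Last Wednesday of February 1999: 1999-02-24.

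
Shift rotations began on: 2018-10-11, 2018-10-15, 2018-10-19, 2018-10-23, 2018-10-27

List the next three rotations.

The spacing is 4, 4, 4, 4 days — always 4 days.
2018-10-27 + 4 days = 2018-10-31.
2018-10-31 + 4 days = 2018-11-04.
2018-11-04 + 4 days = 2018-11-08.

2018-10-31, 2018-11-04, 2018-11-08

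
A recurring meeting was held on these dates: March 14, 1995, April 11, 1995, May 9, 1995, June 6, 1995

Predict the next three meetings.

July 4, 1995; August 1, 1995; August 29, 1995

The spacing is 28, 28, 28 days — always 28 days.
June 6, 1995 + 28 days = July 4, 1995.
July 4, 1995 + 28 days = August 1, 1995.
August 1, 1995 + 28 days = August 29, 1995.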